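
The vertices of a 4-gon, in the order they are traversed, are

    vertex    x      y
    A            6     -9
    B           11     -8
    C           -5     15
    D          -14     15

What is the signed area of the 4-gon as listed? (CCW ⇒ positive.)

A→B: (6)(-8) − (11)(-9) = 51
B→C: (11)(15) − (-5)(-8) = 125
C→D: (-5)(15) − (-14)(15) = 135
D→A: (-14)(-9) − (6)(15) = 36
Σ = 347
Signed area = Σ/2 = 173.5 (positive ⇒ counter-clockwise traversal).

173.5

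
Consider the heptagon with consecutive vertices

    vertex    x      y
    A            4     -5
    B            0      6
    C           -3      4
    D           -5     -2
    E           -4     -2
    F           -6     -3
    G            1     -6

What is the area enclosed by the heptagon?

Apply the shoelace formula: 2A = Σ (x_i·y_{i+1} − x_{i+1}·y_i), indices taken mod 7.
Σ = (24) + (18) + (26) + (2) + (0) + (39) + (19) = 128
Area = |Σ|/2 = 64.

64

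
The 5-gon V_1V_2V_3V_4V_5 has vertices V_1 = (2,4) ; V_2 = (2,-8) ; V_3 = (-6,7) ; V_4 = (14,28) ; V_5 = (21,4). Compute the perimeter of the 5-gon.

102

|V_1V_2| = √((0)² + (-12)²) = √144 = 12
|V_2V_3| = √((-8)² + (15)²) = √289 = 17
|V_3V_4| = √((20)² + (21)²) = √841 = 29
|V_4V_5| = √((7)² + (-24)²) = √625 = 25
|V_5V_1| = √((-19)² + (0)²) = √361 = 19
Perimeter = 12 + 17 + 29 + 25 + 19 = 102.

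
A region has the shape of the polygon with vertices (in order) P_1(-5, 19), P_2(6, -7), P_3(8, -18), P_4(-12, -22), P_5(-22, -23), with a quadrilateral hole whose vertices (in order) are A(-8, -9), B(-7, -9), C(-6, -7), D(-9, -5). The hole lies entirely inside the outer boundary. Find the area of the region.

Outer boundary:
Σ = (-79) + (-52) + (-392) + (-208) + (-533) = -1264
Area = |Σ|/2 = 632.
Hole:
Apply the surveyor's formula: 2A = Σ (x_i·y_{i+1} − x_{i+1}·y_i), indices taken mod 4.
Σ = (9) + (-5) + (-33) + (41) = 12
Area = |Σ|/2 = 6.
Net area = 632 − 6 = 626.

626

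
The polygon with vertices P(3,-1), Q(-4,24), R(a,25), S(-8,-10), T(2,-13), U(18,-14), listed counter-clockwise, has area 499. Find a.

Write out the shoelace sum; only the two edges meeting at R involve a:
2·Area = [((-4)·25 − a·24) + (a·(-10) − (-8)·25)] + 422
       = -34·a + 522 = 998
⇒ a = -14.

-14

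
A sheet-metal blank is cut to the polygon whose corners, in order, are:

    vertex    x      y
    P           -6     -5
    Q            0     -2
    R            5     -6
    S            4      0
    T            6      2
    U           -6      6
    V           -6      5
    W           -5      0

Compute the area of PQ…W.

Σ = (12) + (10) + (24) + (8) + (48) + (6) + (25) + (25) = 158
Area = |Σ|/2 = 79.

79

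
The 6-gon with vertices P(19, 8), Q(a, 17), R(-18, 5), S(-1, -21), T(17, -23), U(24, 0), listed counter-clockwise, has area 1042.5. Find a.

17

The doubled signed area Σ (x_i y_{i+1} − x_{i+1} y_i) is linear in a.
With a=0 it equals 2136; the coefficient of a is -3 (from the two edges through Q).
So -3·a + 2136 = 2·1042.5 = 2085 ⇒ a = 17.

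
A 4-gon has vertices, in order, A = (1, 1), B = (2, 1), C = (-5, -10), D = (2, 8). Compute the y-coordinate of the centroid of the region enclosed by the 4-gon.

Apply the shoelace formula. First the cross-terms c_i = x_i·y_{i+1} − x_{i+1}·y_i:
  -1, -15, -20, -6  ⇒  2A = -42, A = -21.
Then Σ (y_i + y_{i+1})·c_i = 119, so ȳ = 119 / (6·(-21)) = -17/18.

-17/18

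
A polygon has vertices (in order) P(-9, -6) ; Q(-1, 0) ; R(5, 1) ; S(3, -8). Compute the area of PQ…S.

70

Apply the shoelace formula: 2A = Σ (x_i·y_{i+1} − x_{i+1}·y_i), indices taken mod 4.
P→Q: (-9)(0) − (-1)(-6) = -6
Q→R: (-1)(1) − (5)(0) = -1
R→S: (5)(-8) − (3)(1) = -43
S→P: (3)(-6) − (-9)(-8) = -90
Σ = -140
Area = |Σ|/2 = 70.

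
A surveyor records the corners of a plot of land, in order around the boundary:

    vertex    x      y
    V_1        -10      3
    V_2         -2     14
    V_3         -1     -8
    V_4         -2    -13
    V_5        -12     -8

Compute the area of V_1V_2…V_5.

181.5

Apply Gauss's area formula: 2A = Σ (x_i·y_{i+1} − x_{i+1}·y_i), indices taken mod 5.
V_1→V_2: (-10)(14) − (-2)(3) = -134
V_2→V_3: (-2)(-8) − (-1)(14) = 30
V_3→V_4: (-1)(-13) − (-2)(-8) = -3
V_4→V_5: (-2)(-8) − (-12)(-13) = -140
V_5→V_1: (-12)(3) − (-10)(-8) = -116
Σ = -363
Area = |Σ|/2 = 181.5.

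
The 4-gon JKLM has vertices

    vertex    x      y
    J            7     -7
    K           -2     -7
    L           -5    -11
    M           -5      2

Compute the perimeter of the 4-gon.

|JK| = √((-9)² + (0)²) = √81 = 9
|KL| = √((-3)² + (-4)²) = √25 = 5
|LM| = √((0)² + (13)²) = √169 = 13
|MJ| = √((12)² + (-9)²) = √225 = 15
Perimeter = 9 + 5 + 13 + 15 = 42.

42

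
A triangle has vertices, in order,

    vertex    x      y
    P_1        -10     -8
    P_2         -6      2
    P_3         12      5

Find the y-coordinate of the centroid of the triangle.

Apply Gauss's area formula. First the cross-terms c_i = x_i·y_{i+1} − x_{i+1}·y_i:
  -68, -54, -46  ⇒  2A = -168, A = -84.
Then Σ (y_i + y_{i+1})·c_i = 168, so ȳ = 168 / (6·(-84)) = -1/3.

-1/3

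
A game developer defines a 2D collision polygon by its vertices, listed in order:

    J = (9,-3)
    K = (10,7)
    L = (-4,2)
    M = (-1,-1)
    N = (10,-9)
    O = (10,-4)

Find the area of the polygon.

111

Cross-terms: 93, 48, 6, 19, 50, 6  ⇒  Σ = 222
Area = |Σ|/2 = 111.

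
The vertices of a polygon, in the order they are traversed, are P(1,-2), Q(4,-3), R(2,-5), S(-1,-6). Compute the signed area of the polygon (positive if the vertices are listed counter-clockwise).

-9

Apply the shoelace formula: 2A = Σ (x_i·y_{i+1} − x_{i+1}·y_i), indices taken mod 4.
Σ = (5) + (-14) + (-17) + (8) = -18
Signed area = Σ/2 = -9 (negative ⇒ clockwise traversal).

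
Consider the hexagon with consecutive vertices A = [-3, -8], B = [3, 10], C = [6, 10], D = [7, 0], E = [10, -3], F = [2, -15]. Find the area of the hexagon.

Apply Gauss's area formula: 2A = Σ (x_i·y_{i+1} − x_{i+1}·y_i), indices taken mod 6.
Σ = (-6) + (-30) + (-70) + (-21) + (-144) + (-61) = -332
Area = |Σ|/2 = 166.

166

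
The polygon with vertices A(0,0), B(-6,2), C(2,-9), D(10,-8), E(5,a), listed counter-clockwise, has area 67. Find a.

-3

Write out the shoelace sum; only the two edges meeting at E involve a:
2·Area = [(10·a − 5·(-8)) + (5·0 − 0·a)] + 124
       = 10·a + 164 = 134
⇒ a = -3.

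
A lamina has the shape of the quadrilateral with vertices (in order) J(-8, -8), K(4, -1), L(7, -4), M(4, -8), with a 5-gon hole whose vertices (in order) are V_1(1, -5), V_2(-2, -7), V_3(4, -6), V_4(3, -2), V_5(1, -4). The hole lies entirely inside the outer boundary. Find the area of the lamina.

41.5

Outer boundary:
Apply the shoelace formula: 2A = Σ (x_i·y_{i+1} − x_{i+1}·y_i), indices taken mod 4.
Σ = (40) + (-9) + (-40) + (-96) = -105
Area = |Σ|/2 = 52.5.
Hole:
Σ = (-17) + (40) + (10) + (-10) + (-1) = 22
Area = |Σ|/2 = 11.
Net area = 52.5 − 11 = 41.5.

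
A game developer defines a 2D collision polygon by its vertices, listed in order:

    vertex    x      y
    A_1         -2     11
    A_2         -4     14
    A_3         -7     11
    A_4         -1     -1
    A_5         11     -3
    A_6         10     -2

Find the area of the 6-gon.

Apply the shoelace formula: 2A = Σ (x_i·y_{i+1} − x_{i+1}·y_i), indices taken mod 6.
A_1→A_2: (-2)(14) − (-4)(11) = 16
A_2→A_3: (-4)(11) − (-7)(14) = 54
A_3→A_4: (-7)(-1) − (-1)(11) = 18
A_4→A_5: (-1)(-3) − (11)(-1) = 14
A_5→A_6: (11)(-2) − (10)(-3) = 8
A_6→A_1: (10)(11) − (-2)(-2) = 106
Σ = 216
Area = |Σ|/2 = 108.

108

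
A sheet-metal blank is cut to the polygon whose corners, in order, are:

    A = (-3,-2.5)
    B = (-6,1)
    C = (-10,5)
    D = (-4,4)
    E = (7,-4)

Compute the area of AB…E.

Apply the shoelace (surveyor's) formula: 2A = Σ (x_i·y_{i+1} − x_{i+1}·y_i), indices taken mod 5.
Σ = (-18) + (-20) + (-20) + (-12) + (-29.5) = -99.5
Area = |Σ|/2 = 49.75.

49.75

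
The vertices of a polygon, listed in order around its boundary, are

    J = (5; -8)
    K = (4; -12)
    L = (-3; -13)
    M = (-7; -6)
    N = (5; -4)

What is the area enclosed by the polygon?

Σ = (-28) + (-88) + (-73) + (58) + (-20) = -151
Area = |Σ|/2 = 75.5.

75.5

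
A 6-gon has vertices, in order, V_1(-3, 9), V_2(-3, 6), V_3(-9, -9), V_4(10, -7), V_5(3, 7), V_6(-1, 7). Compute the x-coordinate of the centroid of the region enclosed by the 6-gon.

53/187

Apply the shoelace (surveyor's) formula. First the cross-terms c_i = x_i·y_{i+1} − x_{i+1}·y_i:
  9, 81, 153, 91, 28, 12  ⇒  2A = 374, A = 187.
Then Σ (x_i + x_{i+1})·c_i = 318, so x̄ = 318 / (6·187) = 53/187.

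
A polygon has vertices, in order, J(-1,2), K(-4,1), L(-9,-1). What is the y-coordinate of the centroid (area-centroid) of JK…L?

Apply the surveyor's formula. First the cross-terms c_i = x_i·y_{i+1} − x_{i+1}·y_i:
  7, 13, -19  ⇒  2A = 1, A = 0.5.
Then Σ (y_i + y_{i+1})·c_i = 2, so ȳ = 2 / (6·0.5) = 2/3.

2/3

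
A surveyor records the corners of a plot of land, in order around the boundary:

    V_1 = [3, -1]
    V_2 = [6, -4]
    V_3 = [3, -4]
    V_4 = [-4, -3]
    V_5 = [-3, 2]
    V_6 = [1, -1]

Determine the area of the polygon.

28.5

Apply Gauss's area formula: 2A = Σ (x_i·y_{i+1} − x_{i+1}·y_i), indices taken mod 6.
Σ = (-6) + (-12) + (-25) + (-17) + (1) + (2) = -57
Area = |Σ|/2 = 28.5.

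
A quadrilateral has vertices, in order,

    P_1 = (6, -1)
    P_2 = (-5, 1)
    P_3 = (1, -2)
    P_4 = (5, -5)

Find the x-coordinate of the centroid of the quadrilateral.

2.25

Apply the shoelace formula. First the cross-terms c_i = x_i·y_{i+1} − x_{i+1}·y_i:
  1, 9, 5, 25  ⇒  2A = 40, A = 20.
Then Σ (x_i + x_{i+1})·c_i = 270, so x̄ = 270 / (6·20) = 2.25.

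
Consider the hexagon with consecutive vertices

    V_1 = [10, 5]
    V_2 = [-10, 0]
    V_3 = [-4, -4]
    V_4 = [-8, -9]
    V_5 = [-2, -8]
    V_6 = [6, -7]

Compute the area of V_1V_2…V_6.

151

Σ = (50) + (40) + (4) + (46) + (62) + (100) = 302
Area = |Σ|/2 = 151.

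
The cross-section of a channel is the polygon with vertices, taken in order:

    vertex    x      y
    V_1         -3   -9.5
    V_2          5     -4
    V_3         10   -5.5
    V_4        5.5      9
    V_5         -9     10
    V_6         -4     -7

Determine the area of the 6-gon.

224.125

V_1→V_2: (-3)(-4) − (5)(-9.5) = 59.5
V_2→V_3: (5)(-5.5) − (10)(-4) = 12.5
V_3→V_4: (10)(9) − (5.5)(-5.5) = 120.25
V_4→V_5: (5.5)(10) − (-9)(9) = 136
V_5→V_6: (-9)(-7) − (-4)(10) = 103
V_6→V_1: (-4)(-9.5) − (-3)(-7) = 17
Σ = 448.25
Area = |Σ|/2 = 224.125.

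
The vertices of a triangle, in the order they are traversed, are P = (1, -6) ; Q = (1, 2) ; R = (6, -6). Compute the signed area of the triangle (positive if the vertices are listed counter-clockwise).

-20

Apply Gauss's area formula: 2A = Σ (x_i·y_{i+1} − x_{i+1}·y_i), indices taken mod 3.
Σ = (8) + (-18) + (-30) = -40
Signed area = Σ/2 = -20 (negative ⇒ clockwise traversal).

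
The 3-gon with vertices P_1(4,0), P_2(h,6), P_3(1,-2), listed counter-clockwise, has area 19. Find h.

-6

Write out the shoelace sum; only the two edges meeting at P_2 involve h:
2·Area = [(4·6 − h·0) + (h·(-2) − 1·6)] + 8
       = -2·h + 26 = 38
⇒ h = -6.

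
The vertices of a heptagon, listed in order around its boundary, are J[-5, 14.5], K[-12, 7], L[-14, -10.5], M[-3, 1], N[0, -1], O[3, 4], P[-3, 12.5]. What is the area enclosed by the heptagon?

196

Σ = (139) + (224) + (-45.5) + (3) + (3) + (49.5) + (19) = 392
Area = |Σ|/2 = 196.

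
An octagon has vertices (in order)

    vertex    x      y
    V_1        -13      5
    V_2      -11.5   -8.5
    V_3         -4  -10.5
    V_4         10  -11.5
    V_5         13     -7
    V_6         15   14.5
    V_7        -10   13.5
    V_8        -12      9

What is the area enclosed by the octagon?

627.625

V_1→V_2: (-13)(-8.5) − (-11.5)(5) = 168
V_2→V_3: (-11.5)(-10.5) − (-4)(-8.5) = 86.75
V_3→V_4: (-4)(-11.5) − (10)(-10.5) = 151
V_4→V_5: (10)(-7) − (13)(-11.5) = 79.5
V_5→V_6: (13)(14.5) − (15)(-7) = 293.5
V_6→V_7: (15)(13.5) − (-10)(14.5) = 347.5
V_7→V_8: (-10)(9) − (-12)(13.5) = 72
V_8→V_1: (-12)(5) − (-13)(9) = 57
Σ = 1255.25
Area = |Σ|/2 = 627.625.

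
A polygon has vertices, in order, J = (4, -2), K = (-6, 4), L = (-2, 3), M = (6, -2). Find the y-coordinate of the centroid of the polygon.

5/6

Apply Gauss's area formula. First the cross-terms c_i = x_i·y_{i+1} − x_{i+1}·y_i:
  4, -10, -14, -4  ⇒  2A = -24, A = -12.
Then Σ (y_i + y_{i+1})·c_i = -60, so ȳ = -60 / (6·(-12)) = 5/6.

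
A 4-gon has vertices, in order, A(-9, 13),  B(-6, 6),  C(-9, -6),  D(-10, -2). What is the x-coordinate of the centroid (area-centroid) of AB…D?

-25/3

Apply the surveyor's formula. First the cross-terms c_i = x_i·y_{i+1} − x_{i+1}·y_i:
  24, 90, -42, -148  ⇒  2A = -76, A = -38.
Then Σ (x_i + x_{i+1})·c_i = 1900, so x̄ = 1900 / (6·(-38)) = -25/3.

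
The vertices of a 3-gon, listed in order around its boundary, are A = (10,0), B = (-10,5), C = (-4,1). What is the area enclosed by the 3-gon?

25

Apply the shoelace formula: 2A = Σ (x_i·y_{i+1} − x_{i+1}·y_i), indices taken mod 3.
Σ = (50) + (10) + (-10) = 50
Area = |Σ|/2 = 25.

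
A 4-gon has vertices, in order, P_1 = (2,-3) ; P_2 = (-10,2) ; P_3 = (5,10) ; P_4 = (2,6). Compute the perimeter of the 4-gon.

|P_1P_2| = √((-12)² + (5)²) = √169 = 13
|P_2P_3| = √((15)² + (8)²) = √289 = 17
|P_3P_4| = √((-3)² + (-4)²) = √25 = 5
|P_4P_1| = √((0)² + (-9)²) = √81 = 9
Perimeter = 13 + 17 + 5 + 9 = 44.

44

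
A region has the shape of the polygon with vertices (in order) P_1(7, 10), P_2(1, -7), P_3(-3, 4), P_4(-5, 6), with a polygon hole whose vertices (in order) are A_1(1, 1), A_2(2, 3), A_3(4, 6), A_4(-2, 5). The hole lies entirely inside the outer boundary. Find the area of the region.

70

Outer boundary:
Σ = (-59) + (-17) + (2) + (-92) = -166
Area = |Σ|/2 = 83.
Hole:
Apply the shoelace (surveyor's) formula: 2A = Σ (x_i·y_{i+1} − x_{i+1}·y_i), indices taken mod 4.
A_1→A_2: (1)(3) − (2)(1) = 1
A_2→A_3: (2)(6) − (4)(3) = 0
A_3→A_4: (4)(5) − (-2)(6) = 32
A_4→A_1: (-2)(1) − (1)(5) = -7
Σ = 26
Area = |Σ|/2 = 13.
Net area = 83 − 13 = 70.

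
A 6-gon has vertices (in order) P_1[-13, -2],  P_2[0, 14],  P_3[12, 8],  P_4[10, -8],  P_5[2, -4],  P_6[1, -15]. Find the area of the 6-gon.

386.5

Apply Gauss's area formula: 2A = Σ (x_i·y_{i+1} − x_{i+1}·y_i), indices taken mod 6.
Cross-terms: -182, -168, -176, -24, -26, -197  ⇒  Σ = -773
Area = |Σ|/2 = 386.5.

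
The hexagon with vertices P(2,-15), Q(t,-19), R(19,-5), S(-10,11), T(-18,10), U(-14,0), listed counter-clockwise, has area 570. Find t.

21

Write out the shoelace sum; only the two edges meeting at Q involve t:
2·Area = [(2·(-19) − t·(-15)) + (t·(-5) − 19·(-19))] + 607
       = 10·t + 930 = 1140
⇒ t = 21.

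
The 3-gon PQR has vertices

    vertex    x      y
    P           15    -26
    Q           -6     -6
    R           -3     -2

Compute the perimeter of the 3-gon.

64

|PQ| = √((-21)² + (20)²) = √841 = 29
|QR| = √((3)² + (4)²) = √25 = 5
|RP| = √((18)² + (-24)²) = √900 = 30
Perimeter = 29 + 5 + 30 = 64.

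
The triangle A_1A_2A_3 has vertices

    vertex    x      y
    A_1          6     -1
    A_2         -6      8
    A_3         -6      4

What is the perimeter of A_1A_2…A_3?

|A_1A_2| = √((-12)² + (9)²) = √225 = 15
|A_2A_3| = √((0)² + (-4)²) = √16 = 4
|A_3A_1| = √((12)² + (-5)²) = √169 = 13
Perimeter = 15 + 4 + 13 = 32.

32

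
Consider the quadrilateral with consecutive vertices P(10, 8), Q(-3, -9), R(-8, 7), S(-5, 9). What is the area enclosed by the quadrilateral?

P→Q: (10)(-9) − (-3)(8) = -66
Q→R: (-3)(7) − (-8)(-9) = -93
R→S: (-8)(9) − (-5)(7) = -37
S→P: (-5)(8) − (10)(9) = -130
Σ = -326
Area = |Σ|/2 = 163.

163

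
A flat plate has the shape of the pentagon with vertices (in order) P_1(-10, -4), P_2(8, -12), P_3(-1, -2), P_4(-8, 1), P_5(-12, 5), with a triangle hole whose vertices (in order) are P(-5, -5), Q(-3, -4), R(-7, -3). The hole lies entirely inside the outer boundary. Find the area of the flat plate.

85.5

Outer boundary:
P_1→P_2: (-10)(-12) − (8)(-4) = 152
P_2→P_3: (8)(-2) − (-1)(-12) = -28
P_3→P_4: (-1)(1) − (-8)(-2) = -17
P_4→P_5: (-8)(5) − (-12)(1) = -28
P_5→P_1: (-12)(-4) − (-10)(5) = 98
Σ = 177
Area = |Σ|/2 = 88.5.
Hole:
Σ = (5) + (-19) + (20) = 6
Area = |Σ|/2 = 3.
Net area = 88.5 − 3 = 85.5.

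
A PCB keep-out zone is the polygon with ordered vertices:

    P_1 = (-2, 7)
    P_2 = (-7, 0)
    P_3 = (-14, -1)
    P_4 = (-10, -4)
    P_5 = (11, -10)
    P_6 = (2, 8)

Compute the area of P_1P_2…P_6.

Apply the shoelace formula: 2A = Σ (x_i·y_{i+1} − x_{i+1}·y_i), indices taken mod 6.
Σ = (49) + (7) + (46) + (144) + (108) + (30) = 384
Area = |Σ|/2 = 192.

192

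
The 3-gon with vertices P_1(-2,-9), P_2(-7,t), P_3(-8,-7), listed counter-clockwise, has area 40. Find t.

The doubled signed area Σ (x_i y_{i+1} − x_{i+1} y_i) is linear in t.
With t=0 it equals 44; the coefficient of t is 6 (from the two edges through P_2).
So 6·t + 44 = 2·40 = 80 ⇒ t = 6.

6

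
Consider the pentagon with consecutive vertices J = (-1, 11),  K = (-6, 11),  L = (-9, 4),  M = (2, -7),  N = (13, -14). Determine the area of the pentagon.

Apply the shoelace (surveyor's) formula: 2A = Σ (x_i·y_{i+1} − x_{i+1}·y_i), indices taken mod 5.
Σ = (55) + (75) + (55) + (63) + (129) = 377
Area = |Σ|/2 = 188.5.

188.5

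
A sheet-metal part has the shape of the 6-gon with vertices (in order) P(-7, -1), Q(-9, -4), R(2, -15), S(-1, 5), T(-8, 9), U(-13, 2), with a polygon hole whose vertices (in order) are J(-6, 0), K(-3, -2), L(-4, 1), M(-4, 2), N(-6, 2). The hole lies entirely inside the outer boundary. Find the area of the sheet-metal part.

Outer boundary:
Σ = (19) + (143) + (-5) + (31) + (101) + (27) = 316
Area = |Σ|/2 = 158.
Hole:
Apply the surveyor's formula: 2A = Σ (x_i·y_{i+1} − x_{i+1}·y_i), indices taken mod 5.
Σ = (12) + (-11) + (-4) + (4) + (12) = 13
Area = |Σ|/2 = 6.5.
Net area = 158 − 6.5 = 151.5.

151.5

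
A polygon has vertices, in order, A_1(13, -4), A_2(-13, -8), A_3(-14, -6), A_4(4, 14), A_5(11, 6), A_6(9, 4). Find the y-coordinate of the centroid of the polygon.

288/295

Apply the surveyor's formula. First the cross-terms c_i = x_i·y_{i+1} − x_{i+1}·y_i:
  -156, -34, -172, -130, -10, -88  ⇒  2A = -590, A = -295.
Then Σ (y_i + y_{i+1})·c_i = -1728, so ȳ = -1728 / (6·(-295)) = 288/295.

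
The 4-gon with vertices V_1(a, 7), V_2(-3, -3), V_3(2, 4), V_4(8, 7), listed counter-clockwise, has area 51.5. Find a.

-5

Write out the shoelace sum; only the two edges meeting at V_1 involve a:
2·Area = [(8·7 − a·7) + (a·(-3) − (-3)·7)] + -24
       = -10·a + 53 = 103
⇒ a = -5.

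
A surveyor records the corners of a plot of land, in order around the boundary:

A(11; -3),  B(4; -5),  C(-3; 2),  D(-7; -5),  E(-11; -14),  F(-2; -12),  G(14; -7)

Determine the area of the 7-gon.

Apply the surveyor's formula: 2A = Σ (x_i·y_{i+1} − x_{i+1}·y_i), indices taken mod 7.
Σ = (-43) + (-7) + (29) + (43) + (104) + (182) + (35) = 343
Area = |Σ|/2 = 171.5.

171.5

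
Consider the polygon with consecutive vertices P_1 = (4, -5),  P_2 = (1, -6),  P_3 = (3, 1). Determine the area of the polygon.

P_1→P_2: (4)(-6) − (1)(-5) = -19
P_2→P_3: (1)(1) − (3)(-6) = 19
P_3→P_1: (3)(-5) − (4)(1) = -19
Σ = -19
Area = |Σ|/2 = 9.5.

9.5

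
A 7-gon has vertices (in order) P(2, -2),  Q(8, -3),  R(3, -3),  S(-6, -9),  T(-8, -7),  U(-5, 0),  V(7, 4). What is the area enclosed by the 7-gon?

Cross-terms: 10, -15, -45, -30, -35, -20, -22  ⇒  Σ = -157
Area = |Σ|/2 = 78.5.

78.5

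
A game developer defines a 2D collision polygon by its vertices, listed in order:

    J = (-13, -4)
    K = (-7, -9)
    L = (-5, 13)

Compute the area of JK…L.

71

Apply the shoelace (surveyor's) formula: 2A = Σ (x_i·y_{i+1} − x_{i+1}·y_i), indices taken mod 3.
Σ = (89) + (-136) + (189) = 142
Area = |Σ|/2 = 71.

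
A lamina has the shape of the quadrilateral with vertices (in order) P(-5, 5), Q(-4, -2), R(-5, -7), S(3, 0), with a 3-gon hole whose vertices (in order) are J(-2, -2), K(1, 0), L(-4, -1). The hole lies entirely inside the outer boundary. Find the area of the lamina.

Outer boundary:
Cross-terms: 30, 18, 21, 15  ⇒  Σ = 84
Area = |Σ|/2 = 42.
Hole:
Cross-terms: 2, -1, 6  ⇒  Σ = 7
Area = |Σ|/2 = 3.5.
Net area = 42 − 3.5 = 38.5.

38.5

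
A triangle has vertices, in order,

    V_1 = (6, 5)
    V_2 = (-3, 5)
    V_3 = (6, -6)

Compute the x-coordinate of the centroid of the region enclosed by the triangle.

3

Apply the surveyor's formula. First the cross-terms c_i = x_i·y_{i+1} − x_{i+1}·y_i:
  45, -12, 66  ⇒  2A = 99, A = 49.5.
Then Σ (x_i + x_{i+1})·c_i = 891, so x̄ = 891 / (6·49.5) = 3.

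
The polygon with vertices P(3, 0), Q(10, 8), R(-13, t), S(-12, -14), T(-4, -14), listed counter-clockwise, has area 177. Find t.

Write out the shoelace sum; only the two edges meeting at R involve t:
2·Area = [(10·t − (-13)·8) + ((-13)·(-14) − (-12)·t)] + 178
       = 22·t + 464 = 354
⇒ t = -5.

-5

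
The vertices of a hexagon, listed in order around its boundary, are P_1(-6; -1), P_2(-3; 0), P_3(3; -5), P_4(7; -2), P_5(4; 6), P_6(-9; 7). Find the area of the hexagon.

112

Apply Gauss's area formula: 2A = Σ (x_i·y_{i+1} − x_{i+1}·y_i), indices taken mod 6.
Cross-terms: -3, 15, 29, 50, 82, 51  ⇒  Σ = 224
Area = |Σ|/2 = 112.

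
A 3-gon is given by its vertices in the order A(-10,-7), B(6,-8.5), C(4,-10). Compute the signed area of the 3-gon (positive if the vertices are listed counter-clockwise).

Σ = (127) + (-26) + (-128) = -27
Signed area = Σ/2 = -13.5 (negative ⇒ clockwise traversal).

-13.5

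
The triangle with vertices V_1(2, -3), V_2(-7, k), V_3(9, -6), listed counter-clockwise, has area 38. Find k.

-10

The doubled signed area Σ (x_i y_{i+1} − x_{i+1} y_i) is linear in k.
With k=0 it equals 6; the coefficient of k is -7 (from the two edges through V_2).
So -7·k + 6 = 2·38 = 76 ⇒ k = -10.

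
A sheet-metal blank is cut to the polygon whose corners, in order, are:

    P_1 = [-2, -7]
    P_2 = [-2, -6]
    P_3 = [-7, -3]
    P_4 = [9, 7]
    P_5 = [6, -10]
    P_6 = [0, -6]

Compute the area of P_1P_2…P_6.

120

Apply the shoelace (surveyor's) formula: 2A = Σ (x_i·y_{i+1} − x_{i+1}·y_i), indices taken mod 6.
P_1→P_2: (-2)(-6) − (-2)(-7) = -2
P_2→P_3: (-2)(-3) − (-7)(-6) = -36
P_3→P_4: (-7)(7) − (9)(-3) = -22
P_4→P_5: (9)(-10) − (6)(7) = -132
P_5→P_6: (6)(-6) − (0)(-10) = -36
P_6→P_1: (0)(-7) − (-2)(-6) = -12
Σ = -240
Area = |Σ|/2 = 120.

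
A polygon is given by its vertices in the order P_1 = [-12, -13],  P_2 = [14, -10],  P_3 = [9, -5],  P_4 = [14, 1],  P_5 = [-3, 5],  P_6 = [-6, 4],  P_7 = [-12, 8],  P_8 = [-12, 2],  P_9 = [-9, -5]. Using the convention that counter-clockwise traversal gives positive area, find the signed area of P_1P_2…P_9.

349.5

Apply the shoelace formula: 2A = Σ (x_i·y_{i+1} − x_{i+1}·y_i), indices taken mod 9.
P_1→P_2: (-12)(-10) − (14)(-13) = 302
P_2→P_3: (14)(-5) − (9)(-10) = 20
P_3→P_4: (9)(1) − (14)(-5) = 79
P_4→P_5: (14)(5) − (-3)(1) = 73
P_5→P_6: (-3)(4) − (-6)(5) = 18
P_6→P_7: (-6)(8) − (-12)(4) = 0
P_7→P_8: (-12)(2) − (-12)(8) = 72
P_8→P_9: (-12)(-5) − (-9)(2) = 78
P_9→P_1: (-9)(-13) − (-12)(-5) = 57
Σ = 699
Signed area = Σ/2 = 349.5 (positive ⇒ counter-clockwise traversal).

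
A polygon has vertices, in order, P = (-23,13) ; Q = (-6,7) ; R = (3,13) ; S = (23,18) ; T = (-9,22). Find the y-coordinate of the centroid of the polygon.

970/63

Apply Gauss's area formula. First the cross-terms c_i = x_i·y_{i+1} − x_{i+1}·y_i:
  -83, -99, -245, 668, 389  ⇒  2A = 630, A = 315.
Then Σ (y_i + y_{i+1})·c_i = 29100, so ȳ = 29100 / (6·315) = 970/63.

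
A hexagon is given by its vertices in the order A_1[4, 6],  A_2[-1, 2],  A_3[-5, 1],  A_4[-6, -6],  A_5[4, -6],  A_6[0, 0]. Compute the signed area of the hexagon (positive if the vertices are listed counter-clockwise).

Apply Gauss's area formula: 2A = Σ (x_i·y_{i+1} − x_{i+1}·y_i), indices taken mod 6.
A_1→A_2: (4)(2) − (-1)(6) = 14
A_2→A_3: (-1)(1) − (-5)(2) = 9
A_3→A_4: (-5)(-6) − (-6)(1) = 36
A_4→A_5: (-6)(-6) − (4)(-6) = 60
A_5→A_6: (4)(0) − (0)(-6) = 0
A_6→A_1: (0)(6) − (4)(0) = 0
Σ = 119
Signed area = Σ/2 = 59.5 (positive ⇒ counter-clockwise traversal).

59.5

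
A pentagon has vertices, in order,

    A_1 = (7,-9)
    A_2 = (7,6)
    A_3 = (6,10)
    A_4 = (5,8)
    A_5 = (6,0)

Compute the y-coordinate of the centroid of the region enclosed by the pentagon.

Apply the shoelace (surveyor's) formula. First the cross-terms c_i = x_i·y_{i+1} − x_{i+1}·y_i:
  105, 34, -2, -48, -54  ⇒  2A = 35, A = 17.5.
Then Σ (y_i + y_{i+1})·c_i = 295, so ȳ = 295 / (6·17.5) = 59/21.

59/21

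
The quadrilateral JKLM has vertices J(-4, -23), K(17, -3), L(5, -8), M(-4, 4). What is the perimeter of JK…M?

84

|JK| = √((21)² + (20)²) = √841 = 29
|KL| = √((-12)² + (-5)²) = √169 = 13
|LM| = √((-9)² + (12)²) = √225 = 15
|MJ| = √((0)² + (-27)²) = √729 = 27
Perimeter = 29 + 13 + 15 + 27 = 84.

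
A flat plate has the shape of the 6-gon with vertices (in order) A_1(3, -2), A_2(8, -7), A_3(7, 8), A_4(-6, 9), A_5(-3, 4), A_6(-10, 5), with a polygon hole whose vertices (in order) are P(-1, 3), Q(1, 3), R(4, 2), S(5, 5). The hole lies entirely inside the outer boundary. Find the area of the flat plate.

Outer boundary:
Apply the surveyor's formula: 2A = Σ (x_i·y_{i+1} − x_{i+1}·y_i), indices taken mod 6.
A_1→A_2: (3)(-7) − (8)(-2) = -5
A_2→A_3: (8)(8) − (7)(-7) = 113
A_3→A_4: (7)(9) − (-6)(8) = 111
A_4→A_5: (-6)(4) − (-3)(9) = 3
A_5→A_6: (-3)(5) − (-10)(4) = 25
A_6→A_1: (-10)(-2) − (3)(5) = 5
Σ = 252
Area = |Σ|/2 = 126.
Hole:
Apply the shoelace formula: 2A = Σ (x_i·y_{i+1} − x_{i+1}·y_i), indices taken mod 4.
Cross-terms: -6, -10, 10, 20  ⇒  Σ = 14
Area = |Σ|/2 = 7.
Net area = 126 − 7 = 119.

119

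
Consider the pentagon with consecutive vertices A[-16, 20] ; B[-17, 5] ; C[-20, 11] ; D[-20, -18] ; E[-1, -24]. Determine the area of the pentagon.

405.5

Apply the shoelace (surveyor's) formula: 2A = Σ (x_i·y_{i+1} − x_{i+1}·y_i), indices taken mod 5.
Cross-terms: 260, -87, 580, 462, -404  ⇒  Σ = 811
Area = |Σ|/2 = 405.5.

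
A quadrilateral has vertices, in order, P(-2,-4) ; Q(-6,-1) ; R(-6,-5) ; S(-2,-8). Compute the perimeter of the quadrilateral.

18

|PQ| = √((-4)² + (3)²) = √25 = 5
|QR| = √((0)² + (-4)²) = √16 = 4
|RS| = √((4)² + (-3)²) = √25 = 5
|SP| = √((0)² + (4)²) = √16 = 4
Perimeter = 5 + 4 + 5 + 4 = 18.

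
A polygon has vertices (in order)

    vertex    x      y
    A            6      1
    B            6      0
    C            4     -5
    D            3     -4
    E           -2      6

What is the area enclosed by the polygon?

32.5

Apply the shoelace formula: 2A = Σ (x_i·y_{i+1} − x_{i+1}·y_i), indices taken mod 5.
Σ = (-6) + (-30) + (-1) + (10) + (-38) = -65
Area = |Σ|/2 = 32.5.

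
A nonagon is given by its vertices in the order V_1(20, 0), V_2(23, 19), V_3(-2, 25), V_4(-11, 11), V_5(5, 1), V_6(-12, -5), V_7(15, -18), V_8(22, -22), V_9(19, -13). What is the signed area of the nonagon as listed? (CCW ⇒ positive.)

958

V_1→V_2: (20)(19) − (23)(0) = 380
V_2→V_3: (23)(25) − (-2)(19) = 613
V_3→V_4: (-2)(11) − (-11)(25) = 253
V_4→V_5: (-11)(1) − (5)(11) = -66
V_5→V_6: (5)(-5) − (-12)(1) = -13
V_6→V_7: (-12)(-18) − (15)(-5) = 291
V_7→V_8: (15)(-22) − (22)(-18) = 66
V_8→V_9: (22)(-13) − (19)(-22) = 132
V_9→V_1: (19)(0) − (20)(-13) = 260
Σ = 1916
Signed area = Σ/2 = 958 (positive ⇒ counter-clockwise traversal).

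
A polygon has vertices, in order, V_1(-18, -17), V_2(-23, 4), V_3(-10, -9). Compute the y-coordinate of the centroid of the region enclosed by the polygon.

Apply Gauss's area formula. First the cross-terms c_i = x_i·y_{i+1} − x_{i+1}·y_i:
  -463, 247, 8  ⇒  2A = -208, A = -104.
Then Σ (y_i + y_{i+1})·c_i = 4576, so ȳ = 4576 / (6·(-104)) = -22/3.

-22/3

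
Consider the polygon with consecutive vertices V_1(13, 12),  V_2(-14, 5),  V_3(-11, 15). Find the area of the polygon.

124.5

Apply the shoelace formula: 2A = Σ (x_i·y_{i+1} − x_{i+1}·y_i), indices taken mod 3.
Σ = (233) + (-155) + (-327) = -249
Area = |Σ|/2 = 124.5.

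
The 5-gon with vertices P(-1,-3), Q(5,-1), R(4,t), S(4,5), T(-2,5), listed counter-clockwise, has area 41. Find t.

The doubled signed area Σ (x_i y_{i+1} − x_{i+1} y_i) is linear in t.
With t=0 it equals 81; the coefficient of t is 1 (from the two edges through R).
So 1·t + 81 = 2·41 = 82 ⇒ t = 1.

1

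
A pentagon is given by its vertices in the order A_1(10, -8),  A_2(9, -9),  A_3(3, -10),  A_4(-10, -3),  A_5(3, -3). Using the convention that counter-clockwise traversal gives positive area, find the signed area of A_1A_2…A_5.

-72.5

Apply the shoelace formula: 2A = Σ (x_i·y_{i+1} − x_{i+1}·y_i), indices taken mod 5.
Cross-terms: -18, -63, -109, 39, 6  ⇒  Σ = -145
Signed area = Σ/2 = -72.5 (negative ⇒ clockwise traversal).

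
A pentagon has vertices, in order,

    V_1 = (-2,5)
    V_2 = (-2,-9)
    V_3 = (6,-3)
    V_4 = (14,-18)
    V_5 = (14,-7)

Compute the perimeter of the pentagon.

|V_1V_2| = √((0)² + (-14)²) = √196 = 14
|V_2V_3| = √((8)² + (6)²) = √100 = 10
|V_3V_4| = √((8)² + (-15)²) = √289 = 17
|V_4V_5| = √((0)² + (11)²) = √121 = 11
|V_5V_1| = √((-16)² + (12)²) = √400 = 20
Perimeter = 14 + 10 + 17 + 11 + 20 = 72.

72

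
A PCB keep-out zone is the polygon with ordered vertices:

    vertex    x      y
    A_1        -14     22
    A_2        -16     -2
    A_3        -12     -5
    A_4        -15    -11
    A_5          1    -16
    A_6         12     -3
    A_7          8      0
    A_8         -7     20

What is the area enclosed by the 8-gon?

A_1→A_2: (-14)(-2) − (-16)(22) = 380
A_2→A_3: (-16)(-5) − (-12)(-2) = 56
A_3→A_4: (-12)(-11) − (-15)(-5) = 57
A_4→A_5: (-15)(-16) − (1)(-11) = 251
A_5→A_6: (1)(-3) − (12)(-16) = 189
A_6→A_7: (12)(0) − (8)(-3) = 24
A_7→A_8: (8)(20) − (-7)(0) = 160
A_8→A_1: (-7)(22) − (-14)(20) = 126
Σ = 1243
Area = |Σ|/2 = 621.5.

621.5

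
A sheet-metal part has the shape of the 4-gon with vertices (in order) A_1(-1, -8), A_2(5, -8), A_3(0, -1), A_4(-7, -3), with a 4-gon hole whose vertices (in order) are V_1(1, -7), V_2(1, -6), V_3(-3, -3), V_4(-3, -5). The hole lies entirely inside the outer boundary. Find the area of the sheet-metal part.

Outer boundary:
Apply the surveyor's formula: 2A = Σ (x_i·y_{i+1} − x_{i+1}·y_i), indices taken mod 4.
Σ = (48) + (-5) + (-7) + (53) = 89
Area = |Σ|/2 = 44.5.
Hole:
Apply the shoelace (surveyor's) formula: 2A = Σ (x_i·y_{i+1} − x_{i+1}·y_i), indices taken mod 4.
Cross-terms: 1, -21, 6, 26  ⇒  Σ = 12
Area = |Σ|/2 = 6.
Net area = 44.5 − 6 = 38.5.

38.5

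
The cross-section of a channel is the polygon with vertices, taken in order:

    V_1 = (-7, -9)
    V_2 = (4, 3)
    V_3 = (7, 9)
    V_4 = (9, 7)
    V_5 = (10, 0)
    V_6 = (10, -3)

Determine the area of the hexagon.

106.5

Apply the surveyor's formula: 2A = Σ (x_i·y_{i+1} − x_{i+1}·y_i), indices taken mod 6.
Cross-terms: 15, 15, -32, -70, -30, -111  ⇒  Σ = -213
Area = |Σ|/2 = 106.5.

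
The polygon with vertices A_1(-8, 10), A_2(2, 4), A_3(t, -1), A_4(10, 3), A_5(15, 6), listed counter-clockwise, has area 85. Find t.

Write out the shoelace sum; only the two edges meeting at A_3 involve t:
2·Area = [(2·(-1) − t·4) + (t·3 − 10·(-1))] + 161
       = -1·t + 169 = 170
⇒ t = -1.

-1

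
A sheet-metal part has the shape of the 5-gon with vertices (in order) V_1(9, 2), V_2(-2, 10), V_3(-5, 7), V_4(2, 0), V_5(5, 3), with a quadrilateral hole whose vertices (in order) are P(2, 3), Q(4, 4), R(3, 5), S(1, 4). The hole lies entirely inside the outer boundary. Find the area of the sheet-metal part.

Outer boundary:
Σ = (94) + (36) + (-14) + (6) + (-17) = 105
Area = |Σ|/2 = 52.5.
Hole:
Apply the surveyor's formula: 2A = Σ (x_i·y_{i+1} − x_{i+1}·y_i), indices taken mod 4.
Σ = (-4) + (8) + (7) + (-5) = 6
Area = |Σ|/2 = 3.
Net area = 52.5 − 3 = 49.5.

49.5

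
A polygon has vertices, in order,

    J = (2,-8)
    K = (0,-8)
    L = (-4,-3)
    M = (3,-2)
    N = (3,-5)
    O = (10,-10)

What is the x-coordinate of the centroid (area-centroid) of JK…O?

1.8125

Apply the shoelace formula. First the cross-terms c_i = x_i·y_{i+1} − x_{i+1}·y_i:
  -16, -32, 17, -9, 20, -60  ⇒  2A = -80, A = -40.
Then Σ (x_i + x_{i+1})·c_i = -435, so x̄ = -435 / (6·(-40)) = 1.8125.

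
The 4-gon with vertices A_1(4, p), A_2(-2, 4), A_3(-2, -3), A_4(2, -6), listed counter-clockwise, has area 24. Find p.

The doubled signed area Σ (x_i y_{i+1} − x_{i+1} y_i) is linear in p.
With p=0 it equals 72; the coefficient of p is 4 (from the two edges through A_1).
So 4·p + 72 = 2·24 = 48 ⇒ p = -6.

-6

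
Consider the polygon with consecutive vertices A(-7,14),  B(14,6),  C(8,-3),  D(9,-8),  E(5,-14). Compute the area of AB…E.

239.5

Σ = (-238) + (-90) + (-37) + (-86) + (-28) = -479
Area = |Σ|/2 = 239.5.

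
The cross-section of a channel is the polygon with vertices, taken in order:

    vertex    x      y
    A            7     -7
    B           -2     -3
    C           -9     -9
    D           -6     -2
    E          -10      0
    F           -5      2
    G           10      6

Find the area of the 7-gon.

141

Cross-terms: -35, -9, -36, -20, -20, -50, -112  ⇒  Σ = -282
Area = |Σ|/2 = 141.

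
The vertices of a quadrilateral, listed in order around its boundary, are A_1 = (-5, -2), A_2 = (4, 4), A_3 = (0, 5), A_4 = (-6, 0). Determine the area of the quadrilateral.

Cross-terms: -12, 20, 30, 12  ⇒  Σ = 50
Area = |Σ|/2 = 25.

25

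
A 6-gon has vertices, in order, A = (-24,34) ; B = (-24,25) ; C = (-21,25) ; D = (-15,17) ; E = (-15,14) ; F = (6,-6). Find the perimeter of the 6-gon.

104

|AB| = √((0)² + (-9)²) = √81 = 9
|BC| = √((3)² + (0)²) = √9 = 3
|CD| = √((6)² + (-8)²) = √100 = 10
|DE| = √((0)² + (-3)²) = √9 = 3
|EF| = √((21)² + (-20)²) = √841 = 29
|FA| = √((-30)² + (40)²) = √2500 = 50
Perimeter = 9 + 3 + 10 + 3 + 29 + 50 = 104.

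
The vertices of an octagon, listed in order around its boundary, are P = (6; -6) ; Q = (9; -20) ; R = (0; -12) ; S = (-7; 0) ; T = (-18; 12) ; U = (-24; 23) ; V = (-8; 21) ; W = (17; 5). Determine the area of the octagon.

658.5

Σ = (-66) + (-108) + (-84) + (-84) + (-126) + (-320) + (-397) + (-132) = -1317
Area = |Σ|/2 = 658.5.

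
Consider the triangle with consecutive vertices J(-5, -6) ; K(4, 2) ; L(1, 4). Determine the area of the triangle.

21

Apply the shoelace formula: 2A = Σ (x_i·y_{i+1} − x_{i+1}·y_i), indices taken mod 3.
Cross-terms: 14, 14, 14  ⇒  Σ = 42
Area = |Σ|/2 = 21.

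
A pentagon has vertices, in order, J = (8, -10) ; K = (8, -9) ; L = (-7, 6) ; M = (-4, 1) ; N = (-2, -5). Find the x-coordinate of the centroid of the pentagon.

77/138

Apply the shoelace (surveyor's) formula. First the cross-terms c_i = x_i·y_{i+1} − x_{i+1}·y_i:
  8, -15, 17, 22, 60  ⇒  2A = 92, A = 46.
Then Σ (x_i + x_{i+1})·c_i = 154, so x̄ = 154 / (6·46) = 77/138.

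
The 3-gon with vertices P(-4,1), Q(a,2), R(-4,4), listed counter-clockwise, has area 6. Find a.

0

The doubled signed area Σ (x_i y_{i+1} − x_{i+1} y_i) is linear in a.
With a=0 it equals 12; the coefficient of a is 3 (from the two edges through Q).
So 3·a + 12 = 2·6 = 12 ⇒ a = 0.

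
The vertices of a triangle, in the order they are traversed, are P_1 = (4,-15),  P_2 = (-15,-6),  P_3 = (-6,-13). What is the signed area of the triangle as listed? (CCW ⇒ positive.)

Σ = (-249) + (159) + (142) = 52
Signed area = Σ/2 = 26 (positive ⇒ counter-clockwise traversal).

26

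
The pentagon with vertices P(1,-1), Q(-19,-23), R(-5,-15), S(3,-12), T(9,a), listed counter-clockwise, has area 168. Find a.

The doubled signed area Σ (x_i y_{i+1} − x_{i+1} y_i) is linear in a.
With a=0 it equals 332; the coefficient of a is 2 (from the two edges through T).
So 2·a + 332 = 2·168 = 336 ⇒ a = 2.

2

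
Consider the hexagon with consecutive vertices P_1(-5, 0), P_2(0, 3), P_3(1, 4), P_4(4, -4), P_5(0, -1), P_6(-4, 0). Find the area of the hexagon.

23

Cross-terms: -15, -3, -20, -4, -4, 0  ⇒  Σ = -46
Area = |Σ|/2 = 23.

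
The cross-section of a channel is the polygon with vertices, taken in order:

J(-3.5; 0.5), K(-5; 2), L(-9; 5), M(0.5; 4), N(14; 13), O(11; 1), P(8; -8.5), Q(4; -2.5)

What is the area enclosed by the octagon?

Apply the shoelace (surveyor's) formula: 2A = Σ (x_i·y_{i+1} − x_{i+1}·y_i), indices taken mod 8.
Σ = (-4.5) + (-7) + (-38.5) + (-49.5) + (-129) + (-101.5) + (14) + (-6.75) = -322.75
Area = |Σ|/2 = 161.375.

161.375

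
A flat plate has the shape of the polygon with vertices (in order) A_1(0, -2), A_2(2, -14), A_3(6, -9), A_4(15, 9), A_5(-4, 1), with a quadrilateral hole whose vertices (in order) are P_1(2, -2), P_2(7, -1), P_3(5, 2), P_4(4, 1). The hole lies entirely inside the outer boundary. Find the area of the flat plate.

150

Outer boundary:
A_1→A_2: (0)(-14) − (2)(-2) = 4
A_2→A_3: (2)(-9) − (6)(-14) = 66
A_3→A_4: (6)(9) − (15)(-9) = 189
A_4→A_5: (15)(1) − (-4)(9) = 51
A_5→A_1: (-4)(-2) − (0)(1) = 8
Σ = 318
Area = |Σ|/2 = 159.
Hole:
Apply the shoelace formula: 2A = Σ (x_i·y_{i+1} − x_{i+1}·y_i), indices taken mod 4.
Σ = (12) + (19) + (-3) + (-10) = 18
Area = |Σ|/2 = 9.
Net area = 159 − 9 = 150.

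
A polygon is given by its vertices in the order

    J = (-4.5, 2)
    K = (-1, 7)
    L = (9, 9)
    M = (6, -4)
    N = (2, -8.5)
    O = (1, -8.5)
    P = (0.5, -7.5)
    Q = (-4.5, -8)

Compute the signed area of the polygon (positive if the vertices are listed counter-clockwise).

-164.5

Apply the surveyor's formula: 2A = Σ (x_i·y_{i+1} − x_{i+1}·y_i), indices taken mod 8.
Σ = (-29.5) + (-72) + (-90) + (-43) + (-8.5) + (-3.25) + (-37.75) + (-45) = -329
Signed area = Σ/2 = -164.5 (negative ⇒ clockwise traversal).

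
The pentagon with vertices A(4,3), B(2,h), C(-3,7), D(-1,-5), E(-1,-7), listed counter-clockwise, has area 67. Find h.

11

Write out the shoelace sum; only the two edges meeting at B involve h:
2·Area = [(4·h − 2·3) + (2·7 − (-3)·h)] + 49
       = 7·h + 57 = 134
⇒ h = 11.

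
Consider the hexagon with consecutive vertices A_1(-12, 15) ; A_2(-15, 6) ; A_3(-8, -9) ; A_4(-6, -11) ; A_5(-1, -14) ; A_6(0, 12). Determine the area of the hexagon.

287.5

Apply the shoelace (surveyor's) formula: 2A = Σ (x_i·y_{i+1} − x_{i+1}·y_i), indices taken mod 6.
Σ = (153) + (183) + (34) + (73) + (-12) + (144) = 575
Area = |Σ|/2 = 287.5.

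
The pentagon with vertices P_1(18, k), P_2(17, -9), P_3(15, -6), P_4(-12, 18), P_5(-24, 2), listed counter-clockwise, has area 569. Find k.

The doubled signed area Σ (x_i y_{i+1} − x_{i+1} y_i) is linear in k.
With k=0 it equals 441; the coefficient of k is -41 (from the two edges through P_1).
So -41·k + 441 = 2·569 = 1138 ⇒ k = -17.

-17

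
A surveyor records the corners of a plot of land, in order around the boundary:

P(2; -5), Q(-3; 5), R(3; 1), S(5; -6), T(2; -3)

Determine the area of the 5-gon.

Apply the shoelace (surveyor's) formula: 2A = Σ (x_i·y_{i+1} − x_{i+1}·y_i), indices taken mod 5.
P→Q: (2)(5) − (-3)(-5) = -5
Q→R: (-3)(1) − (3)(5) = -18
R→S: (3)(-6) − (5)(1) = -23
S→T: (5)(-3) − (2)(-6) = -3
T→P: (2)(-5) − (2)(-3) = -4
Σ = -53
Area = |Σ|/2 = 26.5.

26.5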